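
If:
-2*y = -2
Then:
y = 1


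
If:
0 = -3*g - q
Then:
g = -q/3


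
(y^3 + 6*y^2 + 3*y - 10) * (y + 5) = y^4 + 11*y^3 + 33*y^2 + 5*y - 50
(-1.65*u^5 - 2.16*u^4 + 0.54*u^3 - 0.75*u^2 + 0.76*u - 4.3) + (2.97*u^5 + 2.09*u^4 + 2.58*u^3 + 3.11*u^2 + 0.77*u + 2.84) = 1.32*u^5 - 0.0700000000000003*u^4 + 3.12*u^3 + 2.36*u^2 + 1.53*u - 1.46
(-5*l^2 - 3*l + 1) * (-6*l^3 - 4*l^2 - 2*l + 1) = 30*l^5 + 38*l^4 + 16*l^3 - 3*l^2 - 5*l + 1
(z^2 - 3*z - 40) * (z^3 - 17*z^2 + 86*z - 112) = z^5 - 20*z^4 + 97*z^3 + 310*z^2 - 3104*z + 4480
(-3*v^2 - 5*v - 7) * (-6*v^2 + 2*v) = 18*v^4 + 24*v^3 + 32*v^2 - 14*v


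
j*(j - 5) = j^2 - 5*j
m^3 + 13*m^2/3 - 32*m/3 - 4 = (m - 2)*(m + 1/3)*(m + 6)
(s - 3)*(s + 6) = s^2 + 3*s - 18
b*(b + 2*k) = b^2 + 2*b*k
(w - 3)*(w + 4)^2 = w^3 + 5*w^2 - 8*w - 48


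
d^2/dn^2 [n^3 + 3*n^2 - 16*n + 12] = 6*n + 6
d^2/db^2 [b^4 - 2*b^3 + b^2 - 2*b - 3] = 12*b^2 - 12*b + 2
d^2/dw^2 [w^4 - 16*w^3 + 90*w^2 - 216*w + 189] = 12*w^2 - 96*w + 180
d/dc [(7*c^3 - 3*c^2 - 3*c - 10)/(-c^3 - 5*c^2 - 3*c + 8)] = 2*(-19*c^4 - 24*c^3 + 66*c^2 - 74*c - 27)/(c^6 + 10*c^5 + 31*c^4 + 14*c^3 - 71*c^2 - 48*c + 64)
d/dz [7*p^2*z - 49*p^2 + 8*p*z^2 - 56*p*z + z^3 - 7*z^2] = 7*p^2 + 16*p*z - 56*p + 3*z^2 - 14*z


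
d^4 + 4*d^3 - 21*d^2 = d^2*(d - 3)*(d + 7)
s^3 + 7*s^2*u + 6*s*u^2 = s*(s + u)*(s + 6*u)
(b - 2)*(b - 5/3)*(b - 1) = b^3 - 14*b^2/3 + 7*b - 10/3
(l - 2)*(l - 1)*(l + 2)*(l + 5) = l^4 + 4*l^3 - 9*l^2 - 16*l + 20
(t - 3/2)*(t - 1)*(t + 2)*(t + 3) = t^4 + 5*t^3/2 - 5*t^2 - 15*t/2 + 9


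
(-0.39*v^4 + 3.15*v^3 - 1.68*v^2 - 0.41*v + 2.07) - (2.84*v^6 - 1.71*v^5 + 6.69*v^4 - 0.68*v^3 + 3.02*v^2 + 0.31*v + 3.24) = -2.84*v^6 + 1.71*v^5 - 7.08*v^4 + 3.83*v^3 - 4.7*v^2 - 0.72*v - 1.17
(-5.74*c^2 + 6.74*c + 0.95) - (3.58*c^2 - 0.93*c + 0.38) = -9.32*c^2 + 7.67*c + 0.57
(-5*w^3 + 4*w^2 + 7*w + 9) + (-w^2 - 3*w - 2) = -5*w^3 + 3*w^2 + 4*w + 7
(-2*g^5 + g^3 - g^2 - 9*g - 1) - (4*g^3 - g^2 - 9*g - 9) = -2*g^5 - 3*g^3 + 8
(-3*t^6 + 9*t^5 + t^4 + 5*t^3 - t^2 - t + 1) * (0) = 0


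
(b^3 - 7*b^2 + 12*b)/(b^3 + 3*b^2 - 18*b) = (b - 4)/(b + 6)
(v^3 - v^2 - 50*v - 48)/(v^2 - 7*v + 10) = (v^3 - v^2 - 50*v - 48)/(v^2 - 7*v + 10)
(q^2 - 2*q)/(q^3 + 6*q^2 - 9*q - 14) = q/(q^2 + 8*q + 7)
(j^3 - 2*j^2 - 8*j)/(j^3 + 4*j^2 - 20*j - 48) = j/(j + 6)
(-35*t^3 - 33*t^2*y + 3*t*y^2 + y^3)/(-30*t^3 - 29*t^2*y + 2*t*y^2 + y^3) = (7*t + y)/(6*t + y)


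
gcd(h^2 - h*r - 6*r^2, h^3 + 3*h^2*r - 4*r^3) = h + 2*r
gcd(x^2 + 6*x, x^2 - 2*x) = x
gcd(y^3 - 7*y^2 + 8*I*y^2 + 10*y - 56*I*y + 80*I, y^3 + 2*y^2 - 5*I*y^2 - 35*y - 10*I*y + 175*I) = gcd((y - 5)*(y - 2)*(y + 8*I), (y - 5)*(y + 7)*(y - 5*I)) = y - 5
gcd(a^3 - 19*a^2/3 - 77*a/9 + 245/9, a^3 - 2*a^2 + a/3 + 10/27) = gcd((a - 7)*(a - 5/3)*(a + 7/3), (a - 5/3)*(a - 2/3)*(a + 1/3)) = a - 5/3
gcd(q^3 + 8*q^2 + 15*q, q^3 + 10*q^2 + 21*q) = q^2 + 3*q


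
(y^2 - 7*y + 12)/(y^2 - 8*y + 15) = (y - 4)/(y - 5)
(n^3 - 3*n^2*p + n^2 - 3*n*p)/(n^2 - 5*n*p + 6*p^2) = n*(-n - 1)/(-n + 2*p)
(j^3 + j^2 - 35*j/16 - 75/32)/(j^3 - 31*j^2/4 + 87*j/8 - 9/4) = (16*j^2 + 40*j + 25)/(4*(4*j^2 - 25*j + 6))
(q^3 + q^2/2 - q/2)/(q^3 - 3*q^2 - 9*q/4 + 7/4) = 2*q/(2*q - 7)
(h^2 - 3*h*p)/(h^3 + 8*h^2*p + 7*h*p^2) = (h - 3*p)/(h^2 + 8*h*p + 7*p^2)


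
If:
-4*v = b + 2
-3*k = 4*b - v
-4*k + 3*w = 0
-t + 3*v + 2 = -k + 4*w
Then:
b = -9*w/17 - 2/17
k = 3*w/4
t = 10/17 - 97*w/34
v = 9*w/68 - 8/17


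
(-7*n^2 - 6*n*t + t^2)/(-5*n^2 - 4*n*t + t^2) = (-7*n + t)/(-5*n + t)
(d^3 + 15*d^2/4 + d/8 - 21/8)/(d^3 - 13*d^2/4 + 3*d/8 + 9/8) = (2*d^2 + 9*d + 7)/(2*d^2 - 5*d - 3)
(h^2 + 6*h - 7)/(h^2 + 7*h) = (h - 1)/h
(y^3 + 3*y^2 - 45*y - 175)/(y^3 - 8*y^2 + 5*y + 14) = (y^2 + 10*y + 25)/(y^2 - y - 2)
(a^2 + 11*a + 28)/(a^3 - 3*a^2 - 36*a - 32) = (a + 7)/(a^2 - 7*a - 8)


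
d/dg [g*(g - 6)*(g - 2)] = 3*g^2 - 16*g + 12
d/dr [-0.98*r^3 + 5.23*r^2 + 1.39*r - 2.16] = -2.94*r^2 + 10.46*r + 1.39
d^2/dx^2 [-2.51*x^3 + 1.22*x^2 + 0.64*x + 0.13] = 2.44 - 15.06*x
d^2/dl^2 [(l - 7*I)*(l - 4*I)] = 2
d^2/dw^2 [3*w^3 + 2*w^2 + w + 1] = 18*w + 4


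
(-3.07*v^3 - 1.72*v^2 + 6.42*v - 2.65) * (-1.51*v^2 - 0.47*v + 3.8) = 4.6357*v^5 + 4.0401*v^4 - 20.5518*v^3 - 5.5519*v^2 + 25.6415*v - 10.07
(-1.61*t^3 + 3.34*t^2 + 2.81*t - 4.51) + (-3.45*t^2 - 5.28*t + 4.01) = -1.61*t^3 - 0.11*t^2 - 2.47*t - 0.5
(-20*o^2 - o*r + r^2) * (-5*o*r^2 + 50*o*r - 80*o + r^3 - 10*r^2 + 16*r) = 100*o^3*r^2 - 1000*o^3*r + 1600*o^3 - 15*o^2*r^3 + 150*o^2*r^2 - 240*o^2*r - 6*o*r^4 + 60*o*r^3 - 96*o*r^2 + r^5 - 10*r^4 + 16*r^3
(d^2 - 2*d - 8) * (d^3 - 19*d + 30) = d^5 - 2*d^4 - 27*d^3 + 68*d^2 + 92*d - 240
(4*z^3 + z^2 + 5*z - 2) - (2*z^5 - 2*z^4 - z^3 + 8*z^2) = -2*z^5 + 2*z^4 + 5*z^3 - 7*z^2 + 5*z - 2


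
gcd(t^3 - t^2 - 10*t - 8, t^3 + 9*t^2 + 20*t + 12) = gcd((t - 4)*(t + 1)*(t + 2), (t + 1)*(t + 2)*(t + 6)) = t^2 + 3*t + 2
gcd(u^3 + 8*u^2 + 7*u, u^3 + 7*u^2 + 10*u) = u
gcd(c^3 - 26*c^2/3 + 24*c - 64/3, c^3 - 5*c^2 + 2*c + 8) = c^2 - 6*c + 8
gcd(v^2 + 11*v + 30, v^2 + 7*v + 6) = v + 6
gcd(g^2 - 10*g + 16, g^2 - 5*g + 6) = g - 2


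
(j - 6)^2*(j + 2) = j^3 - 10*j^2 + 12*j + 72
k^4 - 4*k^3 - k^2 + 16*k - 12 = (k - 3)*(k - 2)*(k - 1)*(k + 2)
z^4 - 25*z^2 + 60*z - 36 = (z - 3)*(z - 2)*(z - 1)*(z + 6)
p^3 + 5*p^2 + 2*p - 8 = (p - 1)*(p + 2)*(p + 4)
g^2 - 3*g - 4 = (g - 4)*(g + 1)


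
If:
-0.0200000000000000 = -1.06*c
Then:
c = 0.02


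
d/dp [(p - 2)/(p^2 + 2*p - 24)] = (p^2 + 2*p - 2*(p - 2)*(p + 1) - 24)/(p^2 + 2*p - 24)^2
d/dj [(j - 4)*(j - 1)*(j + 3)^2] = 4*j^3 + 3*j^2 - 34*j - 21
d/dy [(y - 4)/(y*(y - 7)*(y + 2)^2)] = (-3*y^3 + 28*y^2 - 68*y - 56)/(y^2*(y^5 - 8*y^4 - 23*y^3 + 134*y^2 + 476*y + 392))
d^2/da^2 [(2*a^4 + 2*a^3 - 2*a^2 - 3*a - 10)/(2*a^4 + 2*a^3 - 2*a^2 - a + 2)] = 8*(-12*a^7 - 136*a^6 - 180*a^5 + 39*a^4 + 125*a^3 + 66*a^2 + 12*a - 16)/(8*a^12 + 24*a^11 - 52*a^9 + 84*a^7 - 2*a^6 - 78*a^5 + 18*a^4 + 47*a^3 - 18*a^2 - 12*a + 8)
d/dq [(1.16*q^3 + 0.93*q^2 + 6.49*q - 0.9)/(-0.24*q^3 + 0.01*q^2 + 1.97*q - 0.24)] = (1.11022302462516e-16*q^5 + 0.2348*q^4 + 7.6856*q^3 + 0.284*q^2 - 0.4284*q + 0.2154)/(0.0576*q^6 - 0.0048*q^5 - 0.9455*q^4 + 0.1546*q^3 + 3.8761*q^2 - 0.9456*q + 0.0576)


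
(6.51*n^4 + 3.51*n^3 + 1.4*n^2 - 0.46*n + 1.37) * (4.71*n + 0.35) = 30.6621*n^5 + 18.8106*n^4 + 7.8225*n^3 - 1.6766*n^2 + 6.2917*n + 0.4795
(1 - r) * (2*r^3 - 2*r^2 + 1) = -2*r^4 + 4*r^3 - 2*r^2 - r + 1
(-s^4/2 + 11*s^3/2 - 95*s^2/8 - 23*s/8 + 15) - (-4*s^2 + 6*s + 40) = -s^4/2 + 11*s^3/2 - 63*s^2/8 - 71*s/8 - 25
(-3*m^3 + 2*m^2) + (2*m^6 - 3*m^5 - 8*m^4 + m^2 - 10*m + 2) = 2*m^6 - 3*m^5 - 8*m^4 - 3*m^3 + 3*m^2 - 10*m + 2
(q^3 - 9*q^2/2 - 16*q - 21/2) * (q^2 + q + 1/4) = q^5 - 7*q^4/2 - 81*q^3/4 - 221*q^2/8 - 29*q/2 - 21/8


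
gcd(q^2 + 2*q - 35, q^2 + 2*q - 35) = q^2 + 2*q - 35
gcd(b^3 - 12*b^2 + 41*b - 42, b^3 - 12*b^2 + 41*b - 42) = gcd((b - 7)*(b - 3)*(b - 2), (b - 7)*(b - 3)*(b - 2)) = b^3 - 12*b^2 + 41*b - 42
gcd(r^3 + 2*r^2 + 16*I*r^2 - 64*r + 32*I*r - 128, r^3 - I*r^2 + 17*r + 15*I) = 1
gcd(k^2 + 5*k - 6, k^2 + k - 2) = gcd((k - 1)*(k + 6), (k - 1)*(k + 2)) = k - 1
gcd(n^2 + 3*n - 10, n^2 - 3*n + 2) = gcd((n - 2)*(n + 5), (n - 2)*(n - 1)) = n - 2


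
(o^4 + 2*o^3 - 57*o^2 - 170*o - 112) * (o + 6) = o^5 + 8*o^4 - 45*o^3 - 512*o^2 - 1132*o - 672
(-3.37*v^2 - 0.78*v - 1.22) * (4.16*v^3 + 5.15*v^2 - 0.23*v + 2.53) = -14.0192*v^5 - 20.6003*v^4 - 8.3171*v^3 - 14.6297*v^2 - 1.6928*v - 3.0866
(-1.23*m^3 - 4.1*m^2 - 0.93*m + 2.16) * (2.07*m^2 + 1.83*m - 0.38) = -2.5461*m^5 - 10.7379*m^4 - 8.9607*m^3 + 4.3273*m^2 + 4.3062*m - 0.8208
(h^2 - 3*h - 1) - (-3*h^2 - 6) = 4*h^2 - 3*h + 5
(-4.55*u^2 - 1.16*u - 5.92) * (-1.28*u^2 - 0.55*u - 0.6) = 5.824*u^4 + 3.9873*u^3 + 10.9456*u^2 + 3.952*u + 3.552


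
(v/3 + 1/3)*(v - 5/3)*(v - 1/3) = v^3/3 - v^2/3 - 13*v/27 + 5/27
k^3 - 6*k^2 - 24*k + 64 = (k - 8)*(k - 2)*(k + 4)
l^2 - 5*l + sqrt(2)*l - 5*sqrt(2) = (l - 5)*(l + sqrt(2))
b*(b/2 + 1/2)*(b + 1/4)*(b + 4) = b^4/2 + 21*b^3/8 + 21*b^2/8 + b/2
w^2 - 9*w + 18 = (w - 6)*(w - 3)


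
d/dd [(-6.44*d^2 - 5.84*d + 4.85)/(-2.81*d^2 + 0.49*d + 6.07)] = (-19.566*d^2 - 50.9246*d - 37.8253)/(7.8961*d^4 - 2.7538*d^3 - 33.8733*d^2 + 5.9486*d + 36.8449)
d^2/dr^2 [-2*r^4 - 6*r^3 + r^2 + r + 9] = -24*r^2 - 36*r + 2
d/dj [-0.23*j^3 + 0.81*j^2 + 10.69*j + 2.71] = -0.69*j^2 + 1.62*j + 10.69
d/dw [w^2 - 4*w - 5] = 2*w - 4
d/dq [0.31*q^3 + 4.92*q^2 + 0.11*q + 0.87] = 0.93*q^2 + 9.84*q + 0.11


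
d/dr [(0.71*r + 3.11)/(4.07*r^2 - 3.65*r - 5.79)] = (-2.8897*r^2 - 25.3154*r + 7.2406)/(16.5649*r^4 - 29.711*r^3 - 33.8081*r^2 + 42.267*r + 33.5241)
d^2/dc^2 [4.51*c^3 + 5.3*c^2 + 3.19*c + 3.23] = 27.06*c + 10.6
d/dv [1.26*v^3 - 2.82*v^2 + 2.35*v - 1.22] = 3.78*v^2 - 5.64*v + 2.35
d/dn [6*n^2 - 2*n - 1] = 12*n - 2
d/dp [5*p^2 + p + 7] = 10*p + 1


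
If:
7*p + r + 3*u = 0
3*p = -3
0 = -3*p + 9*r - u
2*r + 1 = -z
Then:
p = -1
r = -1/14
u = 33/14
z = -6/7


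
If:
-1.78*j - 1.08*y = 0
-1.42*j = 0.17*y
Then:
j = 0.00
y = 0.00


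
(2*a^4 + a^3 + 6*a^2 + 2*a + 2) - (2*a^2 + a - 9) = 2*a^4 + a^3 + 4*a^2 + a + 11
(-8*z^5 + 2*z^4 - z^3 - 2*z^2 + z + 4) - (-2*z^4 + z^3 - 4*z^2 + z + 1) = -8*z^5 + 4*z^4 - 2*z^3 + 2*z^2 + 3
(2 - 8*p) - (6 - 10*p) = 2*p - 4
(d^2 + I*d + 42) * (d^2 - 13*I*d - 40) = d^4 - 12*I*d^3 + 15*d^2 - 586*I*d - 1680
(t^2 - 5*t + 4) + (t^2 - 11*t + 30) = 2*t^2 - 16*t + 34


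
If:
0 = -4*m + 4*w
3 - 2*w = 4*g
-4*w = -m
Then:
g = 3/4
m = 0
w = 0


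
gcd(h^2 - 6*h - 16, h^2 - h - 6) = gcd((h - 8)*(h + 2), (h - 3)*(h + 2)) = h + 2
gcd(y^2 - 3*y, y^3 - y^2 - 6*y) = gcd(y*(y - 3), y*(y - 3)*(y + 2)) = y^2 - 3*y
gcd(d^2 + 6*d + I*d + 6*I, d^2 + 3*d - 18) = d + 6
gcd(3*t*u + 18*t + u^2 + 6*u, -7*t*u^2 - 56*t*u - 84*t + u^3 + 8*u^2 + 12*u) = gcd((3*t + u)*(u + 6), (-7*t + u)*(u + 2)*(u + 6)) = u + 6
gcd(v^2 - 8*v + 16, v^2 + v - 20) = v - 4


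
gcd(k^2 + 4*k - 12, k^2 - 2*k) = k - 2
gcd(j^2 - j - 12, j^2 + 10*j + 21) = j + 3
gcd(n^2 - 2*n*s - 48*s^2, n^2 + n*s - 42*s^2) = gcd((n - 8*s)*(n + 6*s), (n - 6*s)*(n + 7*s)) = 1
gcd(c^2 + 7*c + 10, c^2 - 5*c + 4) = 1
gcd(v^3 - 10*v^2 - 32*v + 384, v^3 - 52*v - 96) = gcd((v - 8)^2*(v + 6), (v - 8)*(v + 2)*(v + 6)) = v^2 - 2*v - 48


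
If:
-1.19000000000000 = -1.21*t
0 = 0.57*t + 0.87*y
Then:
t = 0.98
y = -0.64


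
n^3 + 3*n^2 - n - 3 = (n - 1)*(n + 1)*(n + 3)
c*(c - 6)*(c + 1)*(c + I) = c^4 - 5*c^3 + I*c^3 - 6*c^2 - 5*I*c^2 - 6*I*c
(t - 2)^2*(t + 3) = t^3 - t^2 - 8*t + 12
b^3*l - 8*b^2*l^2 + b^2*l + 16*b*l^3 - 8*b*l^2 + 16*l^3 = (b - 4*l)^2*(b*l + l)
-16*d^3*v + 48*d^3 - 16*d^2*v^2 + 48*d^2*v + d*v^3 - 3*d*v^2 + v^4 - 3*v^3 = (-4*d + v)*(d + v)*(4*d + v)*(v - 3)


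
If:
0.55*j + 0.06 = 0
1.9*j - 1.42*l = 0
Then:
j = -0.11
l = -0.15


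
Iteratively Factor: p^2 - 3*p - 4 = (p - 4)*(p + 1)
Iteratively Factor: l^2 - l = (l - 1)*(l)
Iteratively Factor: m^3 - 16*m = (m - 4)*(m^2 + 4*m) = m*(m - 4)*(m + 4)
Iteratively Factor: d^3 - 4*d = (d - 2)*(d^2 + 2*d) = (d - 2)*(d + 2)*(d)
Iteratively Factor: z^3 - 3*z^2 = (z)*(z^2 - 3*z) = z*(z - 3)*(z)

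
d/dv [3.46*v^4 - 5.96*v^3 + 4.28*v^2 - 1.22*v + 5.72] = 13.84*v^3 - 17.88*v^2 + 8.56*v - 1.22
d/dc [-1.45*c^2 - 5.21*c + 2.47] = -2.9*c - 5.21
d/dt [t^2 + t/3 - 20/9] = 2*t + 1/3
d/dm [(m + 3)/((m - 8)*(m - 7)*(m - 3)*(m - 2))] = (-3*m^4 + 28*m^3 + 43*m^2 - 822*m + 1446)/(m^8 - 40*m^7 + 674*m^6 - 6220*m^5 + 34241*m^4 - 114820*m^3 + 228964*m^2 - 248640*m + 112896)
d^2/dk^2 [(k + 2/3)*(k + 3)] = 2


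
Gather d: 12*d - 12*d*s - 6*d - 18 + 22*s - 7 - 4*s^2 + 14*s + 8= d*(6 - 12*s) - 4*s^2 + 36*s - 17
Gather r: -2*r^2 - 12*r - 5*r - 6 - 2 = -2*r^2 - 17*r - 8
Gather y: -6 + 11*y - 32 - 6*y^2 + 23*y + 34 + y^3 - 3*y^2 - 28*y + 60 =y^3 - 9*y^2 + 6*y + 56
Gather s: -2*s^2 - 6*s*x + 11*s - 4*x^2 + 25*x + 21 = -2*s^2 + s*(11 - 6*x) - 4*x^2 + 25*x + 21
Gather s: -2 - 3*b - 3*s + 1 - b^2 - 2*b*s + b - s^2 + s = -b^2 - 2*b - s^2 + s*(-2*b - 2) - 1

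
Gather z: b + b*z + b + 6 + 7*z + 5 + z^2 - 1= 2*b + z^2 + z*(b + 7) + 10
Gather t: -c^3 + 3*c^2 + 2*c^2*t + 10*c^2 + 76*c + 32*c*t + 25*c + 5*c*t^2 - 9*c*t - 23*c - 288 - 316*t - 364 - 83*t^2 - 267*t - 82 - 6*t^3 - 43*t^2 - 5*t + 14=-c^3 + 13*c^2 + 78*c - 6*t^3 + t^2*(5*c - 126) + t*(2*c^2 + 23*c - 588) - 720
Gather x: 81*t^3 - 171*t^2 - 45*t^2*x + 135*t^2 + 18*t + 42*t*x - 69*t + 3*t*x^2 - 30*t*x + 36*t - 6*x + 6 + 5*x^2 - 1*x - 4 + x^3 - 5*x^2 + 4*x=81*t^3 - 36*t^2 + 3*t*x^2 - 15*t + x^3 + x*(-45*t^2 + 12*t - 3) + 2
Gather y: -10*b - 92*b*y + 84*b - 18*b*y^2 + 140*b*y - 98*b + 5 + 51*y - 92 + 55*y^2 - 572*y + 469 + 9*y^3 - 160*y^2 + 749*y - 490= -24*b + 9*y^3 + y^2*(-18*b - 105) + y*(48*b + 228) - 108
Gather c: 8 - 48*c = 8 - 48*c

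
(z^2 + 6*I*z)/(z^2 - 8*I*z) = (z + 6*I)/(z - 8*I)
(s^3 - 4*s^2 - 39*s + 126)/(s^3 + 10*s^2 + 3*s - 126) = (s - 7)/(s + 7)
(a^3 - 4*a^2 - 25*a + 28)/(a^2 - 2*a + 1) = (a^2 - 3*a - 28)/(a - 1)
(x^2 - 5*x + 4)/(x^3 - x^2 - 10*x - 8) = (x - 1)/(x^2 + 3*x + 2)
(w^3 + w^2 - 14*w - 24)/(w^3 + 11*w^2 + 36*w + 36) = (w - 4)/(w + 6)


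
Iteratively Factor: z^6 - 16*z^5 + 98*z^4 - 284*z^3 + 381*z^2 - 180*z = (z - 5)*(z^5 - 11*z^4 + 43*z^3 - 69*z^2 + 36*z) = (z - 5)*(z - 4)*(z^4 - 7*z^3 + 15*z^2 - 9*z) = (z - 5)*(z - 4)*(z - 3)*(z^3 - 4*z^2 + 3*z) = z*(z - 5)*(z - 4)*(z - 3)*(z^2 - 4*z + 3) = z*(z - 5)*(z - 4)*(z - 3)^2*(z - 1)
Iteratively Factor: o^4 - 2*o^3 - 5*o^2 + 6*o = (o - 1)*(o^3 - o^2 - 6*o) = (o - 3)*(o - 1)*(o^2 + 2*o) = (o - 3)*(o - 1)*(o + 2)*(o)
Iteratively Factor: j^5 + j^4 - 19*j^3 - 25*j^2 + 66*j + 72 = (j + 1)*(j^4 - 19*j^2 - 6*j + 72) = (j + 1)*(j + 3)*(j^3 - 3*j^2 - 10*j + 24) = (j + 1)*(j + 3)^2*(j^2 - 6*j + 8) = (j - 4)*(j + 1)*(j + 3)^2*(j - 2)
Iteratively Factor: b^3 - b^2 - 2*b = (b - 2)*(b^2 + b) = (b - 2)*(b + 1)*(b)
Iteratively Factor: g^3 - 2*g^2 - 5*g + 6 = (g + 2)*(g^2 - 4*g + 3) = (g - 1)*(g + 2)*(g - 3)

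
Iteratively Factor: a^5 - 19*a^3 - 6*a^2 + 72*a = (a - 2)*(a^4 + 2*a^3 - 15*a^2 - 36*a) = (a - 2)*(a + 3)*(a^3 - a^2 - 12*a) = (a - 2)*(a + 3)^2*(a^2 - 4*a) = (a - 4)*(a - 2)*(a + 3)^2*(a)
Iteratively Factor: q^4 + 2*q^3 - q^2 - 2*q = (q + 1)*(q^3 + q^2 - 2*q) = (q + 1)*(q + 2)*(q^2 - q) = (q - 1)*(q + 1)*(q + 2)*(q)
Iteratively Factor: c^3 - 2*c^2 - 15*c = (c + 3)*(c^2 - 5*c) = c*(c + 3)*(c - 5)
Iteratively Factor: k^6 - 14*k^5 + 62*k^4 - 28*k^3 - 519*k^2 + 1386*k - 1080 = (k - 5)*(k^5 - 9*k^4 + 17*k^3 + 57*k^2 - 234*k + 216) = (k - 5)*(k - 2)*(k^4 - 7*k^3 + 3*k^2 + 63*k - 108) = (k - 5)*(k - 2)*(k + 3)*(k^3 - 10*k^2 + 33*k - 36) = (k - 5)*(k - 4)*(k - 2)*(k + 3)*(k^2 - 6*k + 9) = (k - 5)*(k - 4)*(k - 3)*(k - 2)*(k + 3)*(k - 3)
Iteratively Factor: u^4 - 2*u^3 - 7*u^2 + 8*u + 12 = (u + 1)*(u^3 - 3*u^2 - 4*u + 12) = (u + 1)*(u + 2)*(u^2 - 5*u + 6) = (u - 2)*(u + 1)*(u + 2)*(u - 3)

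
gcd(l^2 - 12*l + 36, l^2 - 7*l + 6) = l - 6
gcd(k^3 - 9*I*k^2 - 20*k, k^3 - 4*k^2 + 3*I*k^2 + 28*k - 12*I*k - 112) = k - 4*I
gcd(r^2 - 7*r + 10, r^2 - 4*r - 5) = r - 5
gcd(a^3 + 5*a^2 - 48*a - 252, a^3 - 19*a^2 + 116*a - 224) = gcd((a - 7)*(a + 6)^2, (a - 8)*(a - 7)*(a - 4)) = a - 7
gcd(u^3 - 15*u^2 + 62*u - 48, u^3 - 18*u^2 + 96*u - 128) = u - 8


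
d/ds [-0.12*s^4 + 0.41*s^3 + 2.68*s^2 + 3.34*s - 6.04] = -0.48*s^3 + 1.23*s^2 + 5.36*s + 3.34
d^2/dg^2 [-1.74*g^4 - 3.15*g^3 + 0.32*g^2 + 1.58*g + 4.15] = -20.88*g^2 - 18.9*g + 0.64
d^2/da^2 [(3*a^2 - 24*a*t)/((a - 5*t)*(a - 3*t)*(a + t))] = 6*(a^6 - 24*a^5*t + 147*a^4*t^2 - 392*a^3*t^3 + 1035*a^2*t^4 - 2520*a*t^5 + 1065*t^6)/(a^9 - 21*a^8*t + 168*a^7*t^2 - 592*a^6*t^3 + 546*a^5*t^4 + 1806*a^4*t^5 - 3392*a^3*t^6 - 2520*a^2*t^7 + 4725*a*t^8 + 3375*t^9)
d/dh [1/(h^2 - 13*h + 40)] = (13 - 2*h)/(h^2 - 13*h + 40)^2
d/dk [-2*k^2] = -4*k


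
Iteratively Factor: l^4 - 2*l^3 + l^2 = (l - 1)*(l^3 - l^2) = l*(l - 1)*(l^2 - l) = l^2*(l - 1)*(l - 1)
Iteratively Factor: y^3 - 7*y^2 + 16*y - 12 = (y - 3)*(y^2 - 4*y + 4) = (y - 3)*(y - 2)*(y - 2)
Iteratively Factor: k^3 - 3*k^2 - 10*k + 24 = (k + 3)*(k^2 - 6*k + 8) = (k - 2)*(k + 3)*(k - 4)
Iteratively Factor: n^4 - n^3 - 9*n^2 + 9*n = (n - 3)*(n^3 + 2*n^2 - 3*n) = n*(n - 3)*(n^2 + 2*n - 3) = n*(n - 3)*(n - 1)*(n + 3)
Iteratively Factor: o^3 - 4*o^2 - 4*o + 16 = (o - 2)*(o^2 - 2*o - 8) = (o - 2)*(o + 2)*(o - 4)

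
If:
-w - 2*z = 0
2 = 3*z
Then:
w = -4/3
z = 2/3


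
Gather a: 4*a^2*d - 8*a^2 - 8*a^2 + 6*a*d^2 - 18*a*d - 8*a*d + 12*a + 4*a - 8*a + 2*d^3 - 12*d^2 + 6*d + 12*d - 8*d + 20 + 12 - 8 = a^2*(4*d - 16) + a*(6*d^2 - 26*d + 8) + 2*d^3 - 12*d^2 + 10*d + 24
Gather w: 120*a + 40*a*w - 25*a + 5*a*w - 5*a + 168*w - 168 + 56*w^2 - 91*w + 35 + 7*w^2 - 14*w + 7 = 90*a + 63*w^2 + w*(45*a + 63) - 126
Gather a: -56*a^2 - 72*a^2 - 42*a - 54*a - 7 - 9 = -128*a^2 - 96*a - 16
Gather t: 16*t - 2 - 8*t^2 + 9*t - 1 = -8*t^2 + 25*t - 3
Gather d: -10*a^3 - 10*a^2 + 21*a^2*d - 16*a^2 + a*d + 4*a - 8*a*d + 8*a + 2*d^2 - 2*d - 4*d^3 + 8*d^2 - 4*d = -10*a^3 - 26*a^2 + 12*a - 4*d^3 + 10*d^2 + d*(21*a^2 - 7*a - 6)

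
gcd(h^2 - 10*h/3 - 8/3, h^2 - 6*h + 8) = h - 4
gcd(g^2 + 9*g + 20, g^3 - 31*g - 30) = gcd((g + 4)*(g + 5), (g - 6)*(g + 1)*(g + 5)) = g + 5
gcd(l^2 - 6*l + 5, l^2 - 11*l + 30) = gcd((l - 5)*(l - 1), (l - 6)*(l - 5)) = l - 5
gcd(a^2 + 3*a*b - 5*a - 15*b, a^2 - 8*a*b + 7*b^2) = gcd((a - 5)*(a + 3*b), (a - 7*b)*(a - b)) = 1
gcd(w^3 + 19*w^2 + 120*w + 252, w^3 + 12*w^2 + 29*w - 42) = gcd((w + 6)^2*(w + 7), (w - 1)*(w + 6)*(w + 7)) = w^2 + 13*w + 42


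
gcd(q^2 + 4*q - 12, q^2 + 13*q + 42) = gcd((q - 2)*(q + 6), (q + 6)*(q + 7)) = q + 6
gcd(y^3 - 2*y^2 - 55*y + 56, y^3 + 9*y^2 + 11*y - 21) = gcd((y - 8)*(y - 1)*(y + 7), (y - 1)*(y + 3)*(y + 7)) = y^2 + 6*y - 7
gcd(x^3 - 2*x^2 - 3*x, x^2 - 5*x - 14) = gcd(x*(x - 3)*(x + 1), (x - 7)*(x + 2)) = 1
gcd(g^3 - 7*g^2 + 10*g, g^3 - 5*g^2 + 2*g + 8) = g - 2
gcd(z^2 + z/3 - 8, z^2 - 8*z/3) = z - 8/3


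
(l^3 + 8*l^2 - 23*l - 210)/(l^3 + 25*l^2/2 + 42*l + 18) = 2*(l^2 + 2*l - 35)/(2*l^2 + 13*l + 6)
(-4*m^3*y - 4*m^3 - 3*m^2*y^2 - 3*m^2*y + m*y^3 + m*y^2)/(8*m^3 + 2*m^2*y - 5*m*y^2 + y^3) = m*(y + 1)/(-2*m + y)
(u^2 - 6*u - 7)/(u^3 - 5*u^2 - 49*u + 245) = (u + 1)/(u^2 + 2*u - 35)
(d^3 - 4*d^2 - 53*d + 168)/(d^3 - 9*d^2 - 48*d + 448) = (d - 3)/(d - 8)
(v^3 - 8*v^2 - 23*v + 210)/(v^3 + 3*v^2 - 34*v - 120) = (v - 7)/(v + 4)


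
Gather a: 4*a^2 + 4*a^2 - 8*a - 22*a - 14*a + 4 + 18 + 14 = 8*a^2 - 44*a + 36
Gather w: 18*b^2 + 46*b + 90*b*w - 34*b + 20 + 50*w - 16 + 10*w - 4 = 18*b^2 + 12*b + w*(90*b + 60)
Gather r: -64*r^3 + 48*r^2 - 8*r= -64*r^3 + 48*r^2 - 8*r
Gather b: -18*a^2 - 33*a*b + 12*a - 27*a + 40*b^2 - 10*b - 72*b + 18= -18*a^2 - 15*a + 40*b^2 + b*(-33*a - 82) + 18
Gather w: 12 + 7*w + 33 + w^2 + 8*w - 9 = w^2 + 15*w + 36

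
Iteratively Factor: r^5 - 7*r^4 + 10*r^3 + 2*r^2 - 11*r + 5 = (r - 1)*(r^4 - 6*r^3 + 4*r^2 + 6*r - 5) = (r - 1)^2*(r^3 - 5*r^2 - r + 5) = (r - 1)^2*(r + 1)*(r^2 - 6*r + 5) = (r - 5)*(r - 1)^2*(r + 1)*(r - 1)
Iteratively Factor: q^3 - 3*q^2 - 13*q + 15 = (q - 5)*(q^2 + 2*q - 3) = (q - 5)*(q + 3)*(q - 1)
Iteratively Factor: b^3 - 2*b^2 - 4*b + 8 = (b - 2)*(b^2 - 4) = (b - 2)^2*(b + 2)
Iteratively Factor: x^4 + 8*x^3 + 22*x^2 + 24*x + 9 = (x + 3)*(x^3 + 5*x^2 + 7*x + 3) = (x + 1)*(x + 3)*(x^2 + 4*x + 3) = (x + 1)^2*(x + 3)*(x + 3)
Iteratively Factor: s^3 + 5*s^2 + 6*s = (s + 2)*(s^2 + 3*s) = (s + 2)*(s + 3)*(s)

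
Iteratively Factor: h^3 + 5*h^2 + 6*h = (h + 2)*(h^2 + 3*h) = h*(h + 2)*(h + 3)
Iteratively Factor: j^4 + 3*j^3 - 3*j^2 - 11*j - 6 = (j + 1)*(j^3 + 2*j^2 - 5*j - 6) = (j + 1)^2*(j^2 + j - 6) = (j - 2)*(j + 1)^2*(j + 3)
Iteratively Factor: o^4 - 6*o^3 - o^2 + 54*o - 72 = (o - 2)*(o^3 - 4*o^2 - 9*o + 36) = (o - 3)*(o - 2)*(o^2 - o - 12) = (o - 4)*(o - 3)*(o - 2)*(o + 3)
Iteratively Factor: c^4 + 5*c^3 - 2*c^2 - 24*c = (c + 3)*(c^3 + 2*c^2 - 8*c) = c*(c + 3)*(c^2 + 2*c - 8) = c*(c + 3)*(c + 4)*(c - 2)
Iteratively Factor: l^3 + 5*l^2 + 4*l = (l + 1)*(l^2 + 4*l) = (l + 1)*(l + 4)*(l)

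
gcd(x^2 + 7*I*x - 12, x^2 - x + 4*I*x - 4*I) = x + 4*I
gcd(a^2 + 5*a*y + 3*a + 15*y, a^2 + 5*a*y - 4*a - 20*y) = a + 5*y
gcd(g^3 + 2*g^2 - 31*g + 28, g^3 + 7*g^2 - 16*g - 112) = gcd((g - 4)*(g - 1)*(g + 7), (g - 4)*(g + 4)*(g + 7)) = g^2 + 3*g - 28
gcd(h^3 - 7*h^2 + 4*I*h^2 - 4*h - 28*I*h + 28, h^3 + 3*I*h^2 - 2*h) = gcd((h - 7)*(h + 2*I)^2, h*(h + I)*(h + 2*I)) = h + 2*I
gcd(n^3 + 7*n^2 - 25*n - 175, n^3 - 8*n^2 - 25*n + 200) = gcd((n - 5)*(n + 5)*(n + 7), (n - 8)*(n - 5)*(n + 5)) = n^2 - 25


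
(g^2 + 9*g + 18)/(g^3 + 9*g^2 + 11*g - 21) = (g + 6)/(g^2 + 6*g - 7)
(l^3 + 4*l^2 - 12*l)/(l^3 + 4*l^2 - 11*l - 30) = l*(l^2 + 4*l - 12)/(l^3 + 4*l^2 - 11*l - 30)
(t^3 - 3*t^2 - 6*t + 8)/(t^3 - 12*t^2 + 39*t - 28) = (t + 2)/(t - 7)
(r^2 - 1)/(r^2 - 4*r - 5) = (r - 1)/(r - 5)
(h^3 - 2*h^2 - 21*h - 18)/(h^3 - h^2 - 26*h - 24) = (h + 3)/(h + 4)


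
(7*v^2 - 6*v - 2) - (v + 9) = 7*v^2 - 7*v - 11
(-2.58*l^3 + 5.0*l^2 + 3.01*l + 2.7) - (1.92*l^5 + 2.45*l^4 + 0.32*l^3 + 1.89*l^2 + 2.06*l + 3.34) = -1.92*l^5 - 2.45*l^4 - 2.9*l^3 + 3.11*l^2 + 0.95*l - 0.64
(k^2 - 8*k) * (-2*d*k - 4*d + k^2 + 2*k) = -2*d*k^3 + 12*d*k^2 + 32*d*k + k^4 - 6*k^3 - 16*k^2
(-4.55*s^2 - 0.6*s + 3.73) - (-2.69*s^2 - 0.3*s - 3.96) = -1.86*s^2 - 0.3*s + 7.69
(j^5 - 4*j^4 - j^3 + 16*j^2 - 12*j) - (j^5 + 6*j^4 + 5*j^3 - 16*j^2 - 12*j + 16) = -10*j^4 - 6*j^3 + 32*j^2 - 16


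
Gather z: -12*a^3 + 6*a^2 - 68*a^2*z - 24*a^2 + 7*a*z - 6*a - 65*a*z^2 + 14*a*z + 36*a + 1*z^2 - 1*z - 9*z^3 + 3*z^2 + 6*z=-12*a^3 - 18*a^2 + 30*a - 9*z^3 + z^2*(4 - 65*a) + z*(-68*a^2 + 21*a + 5)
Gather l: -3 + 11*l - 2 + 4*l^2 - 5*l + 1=4*l^2 + 6*l - 4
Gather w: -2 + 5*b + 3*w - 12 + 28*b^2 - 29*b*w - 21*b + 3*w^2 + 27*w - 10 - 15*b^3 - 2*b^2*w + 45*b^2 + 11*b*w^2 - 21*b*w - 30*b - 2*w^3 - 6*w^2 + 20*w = -15*b^3 + 73*b^2 - 46*b - 2*w^3 + w^2*(11*b - 3) + w*(-2*b^2 - 50*b + 50) - 24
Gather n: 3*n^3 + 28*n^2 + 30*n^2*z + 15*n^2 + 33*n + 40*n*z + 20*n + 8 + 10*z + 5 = 3*n^3 + n^2*(30*z + 43) + n*(40*z + 53) + 10*z + 13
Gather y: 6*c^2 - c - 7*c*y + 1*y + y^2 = 6*c^2 - c + y^2 + y*(1 - 7*c)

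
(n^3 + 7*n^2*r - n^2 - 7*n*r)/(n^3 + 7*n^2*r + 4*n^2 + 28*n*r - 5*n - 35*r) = n/(n + 5)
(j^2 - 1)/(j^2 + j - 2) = (j + 1)/(j + 2)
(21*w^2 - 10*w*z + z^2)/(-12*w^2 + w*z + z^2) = (-7*w + z)/(4*w + z)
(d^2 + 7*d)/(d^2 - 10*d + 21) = d*(d + 7)/(d^2 - 10*d + 21)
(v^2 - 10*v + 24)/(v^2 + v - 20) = (v - 6)/(v + 5)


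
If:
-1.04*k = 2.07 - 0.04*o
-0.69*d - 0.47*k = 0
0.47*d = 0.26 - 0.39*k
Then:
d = -2.54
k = 3.72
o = 148.52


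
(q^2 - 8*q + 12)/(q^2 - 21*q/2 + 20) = 2*(q^2 - 8*q + 12)/(2*q^2 - 21*q + 40)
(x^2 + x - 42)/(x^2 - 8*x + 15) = (x^2 + x - 42)/(x^2 - 8*x + 15)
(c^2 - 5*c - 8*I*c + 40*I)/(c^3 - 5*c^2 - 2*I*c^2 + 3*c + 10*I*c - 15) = (c - 8*I)/(c^2 - 2*I*c + 3)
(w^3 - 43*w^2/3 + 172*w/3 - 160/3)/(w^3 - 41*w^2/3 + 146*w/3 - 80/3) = (3*w - 4)/(3*w - 2)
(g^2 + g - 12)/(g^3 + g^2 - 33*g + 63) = (g + 4)/(g^2 + 4*g - 21)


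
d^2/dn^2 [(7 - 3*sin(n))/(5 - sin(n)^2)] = (-27*sin(n)^5 + 28*sin(n)^4 + 98*sin(n)^2 - 33*sin(n) + 27*sin(3*n)/2 + 3*sin(5*n)/2 - 70)/(sin(n)^2 - 5)^3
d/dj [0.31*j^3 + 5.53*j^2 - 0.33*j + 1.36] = 0.93*j^2 + 11.06*j - 0.33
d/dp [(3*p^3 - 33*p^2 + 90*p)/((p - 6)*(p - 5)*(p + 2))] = 6/(p^2 + 4*p + 4)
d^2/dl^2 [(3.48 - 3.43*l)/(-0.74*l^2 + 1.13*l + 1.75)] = ((12.9022 - 15.2292*l)*(-0.74*l^2 + 1.13*l + 1.75) - (1.48*l - 1.13)*(2.96*l - 2.26)*(3.43*l - 3.48))/(-0.74*l^2 + 1.13*l + 1.75)^3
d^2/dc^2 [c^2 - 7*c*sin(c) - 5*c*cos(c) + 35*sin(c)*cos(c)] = 7*c*sin(c) + 5*c*cos(c) + 10*sin(c) - 70*sin(2*c) - 14*cos(c) + 2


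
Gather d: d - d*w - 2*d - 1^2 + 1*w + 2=d*(-w - 1) + w + 1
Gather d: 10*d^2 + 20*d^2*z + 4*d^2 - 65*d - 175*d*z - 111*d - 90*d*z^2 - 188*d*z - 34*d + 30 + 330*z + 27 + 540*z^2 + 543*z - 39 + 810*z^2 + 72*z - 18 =d^2*(20*z + 14) + d*(-90*z^2 - 363*z - 210) + 1350*z^2 + 945*z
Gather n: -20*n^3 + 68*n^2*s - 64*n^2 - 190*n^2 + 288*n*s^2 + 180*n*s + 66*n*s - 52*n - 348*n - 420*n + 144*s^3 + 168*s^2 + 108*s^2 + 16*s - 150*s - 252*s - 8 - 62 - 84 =-20*n^3 + n^2*(68*s - 254) + n*(288*s^2 + 246*s - 820) + 144*s^3 + 276*s^2 - 386*s - 154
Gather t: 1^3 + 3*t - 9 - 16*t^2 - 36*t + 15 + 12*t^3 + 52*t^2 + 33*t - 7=12*t^3 + 36*t^2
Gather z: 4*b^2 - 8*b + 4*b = 4*b^2 - 4*b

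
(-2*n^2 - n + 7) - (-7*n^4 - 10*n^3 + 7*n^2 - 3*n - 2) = 7*n^4 + 10*n^3 - 9*n^2 + 2*n + 9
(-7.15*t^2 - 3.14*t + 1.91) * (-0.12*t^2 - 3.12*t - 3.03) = 0.858*t^4 + 22.6848*t^3 + 31.2321*t^2 + 3.555*t - 5.7873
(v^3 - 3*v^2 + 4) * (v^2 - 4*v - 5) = v^5 - 7*v^4 + 7*v^3 + 19*v^2 - 16*v - 20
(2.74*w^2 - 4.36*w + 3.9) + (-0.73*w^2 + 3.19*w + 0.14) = 2.01*w^2 - 1.17*w + 4.04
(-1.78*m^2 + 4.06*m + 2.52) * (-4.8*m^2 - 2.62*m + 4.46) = 8.544*m^4 - 14.8244*m^3 - 30.672*m^2 + 11.5052*m + 11.2392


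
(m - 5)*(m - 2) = m^2 - 7*m + 10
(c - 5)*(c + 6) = c^2 + c - 30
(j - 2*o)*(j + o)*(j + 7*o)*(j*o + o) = j^4*o + 6*j^3*o^2 + j^3*o - 9*j^2*o^3 + 6*j^2*o^2 - 14*j*o^4 - 9*j*o^3 - 14*o^4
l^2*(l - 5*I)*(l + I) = l^4 - 4*I*l^3 + 5*l^2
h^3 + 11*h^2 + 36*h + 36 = (h + 2)*(h + 3)*(h + 6)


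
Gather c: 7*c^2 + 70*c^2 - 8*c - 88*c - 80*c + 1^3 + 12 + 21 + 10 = 77*c^2 - 176*c + 44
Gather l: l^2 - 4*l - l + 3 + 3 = l^2 - 5*l + 6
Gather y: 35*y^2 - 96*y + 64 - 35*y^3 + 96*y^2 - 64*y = -35*y^3 + 131*y^2 - 160*y + 64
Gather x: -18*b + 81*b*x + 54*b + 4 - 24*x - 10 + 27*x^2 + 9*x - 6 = 36*b + 27*x^2 + x*(81*b - 15) - 12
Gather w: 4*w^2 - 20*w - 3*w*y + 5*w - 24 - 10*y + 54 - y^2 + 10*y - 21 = 4*w^2 + w*(-3*y - 15) - y^2 + 9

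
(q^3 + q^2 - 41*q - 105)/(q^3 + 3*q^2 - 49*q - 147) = (q + 5)/(q + 7)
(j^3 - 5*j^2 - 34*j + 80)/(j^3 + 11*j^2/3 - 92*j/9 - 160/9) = 9*(j^2 - 10*j + 16)/(9*j^2 - 12*j - 32)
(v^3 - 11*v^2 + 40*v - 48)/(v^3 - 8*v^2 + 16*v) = (v - 3)/v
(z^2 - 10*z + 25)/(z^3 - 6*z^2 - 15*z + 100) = 1/(z + 4)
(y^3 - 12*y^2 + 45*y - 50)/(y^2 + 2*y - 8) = (y^2 - 10*y + 25)/(y + 4)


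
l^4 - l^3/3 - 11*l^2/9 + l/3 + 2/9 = (l - 1)*(l - 2/3)*(l + 1/3)*(l + 1)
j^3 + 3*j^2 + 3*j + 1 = (j + 1)^3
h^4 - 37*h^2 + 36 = (h - 6)*(h - 1)*(h + 1)*(h + 6)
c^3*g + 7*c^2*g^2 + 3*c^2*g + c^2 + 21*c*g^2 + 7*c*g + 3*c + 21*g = (c + 3)*(c + 7*g)*(c*g + 1)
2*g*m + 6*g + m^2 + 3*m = (2*g + m)*(m + 3)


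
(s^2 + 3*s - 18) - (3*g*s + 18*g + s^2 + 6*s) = -3*g*s - 18*g - 3*s - 18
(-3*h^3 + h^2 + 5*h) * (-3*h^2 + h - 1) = 9*h^5 - 6*h^4 - 11*h^3 + 4*h^2 - 5*h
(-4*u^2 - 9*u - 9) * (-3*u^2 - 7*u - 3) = 12*u^4 + 55*u^3 + 102*u^2 + 90*u + 27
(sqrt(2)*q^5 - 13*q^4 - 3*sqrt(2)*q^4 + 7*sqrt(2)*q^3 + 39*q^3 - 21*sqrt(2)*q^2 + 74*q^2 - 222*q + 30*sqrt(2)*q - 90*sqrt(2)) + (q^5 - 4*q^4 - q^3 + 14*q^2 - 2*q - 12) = q^5 + sqrt(2)*q^5 - 17*q^4 - 3*sqrt(2)*q^4 + 7*sqrt(2)*q^3 + 38*q^3 - 21*sqrt(2)*q^2 + 88*q^2 - 224*q + 30*sqrt(2)*q - 90*sqrt(2) - 12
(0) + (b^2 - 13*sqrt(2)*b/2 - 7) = b^2 - 13*sqrt(2)*b/2 - 7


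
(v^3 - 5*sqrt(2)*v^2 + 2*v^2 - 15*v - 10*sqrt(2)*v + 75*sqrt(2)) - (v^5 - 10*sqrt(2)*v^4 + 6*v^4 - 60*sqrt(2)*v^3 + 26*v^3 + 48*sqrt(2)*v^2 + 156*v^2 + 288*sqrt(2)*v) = -v^5 - 6*v^4 + 10*sqrt(2)*v^4 - 25*v^3 + 60*sqrt(2)*v^3 - 154*v^2 - 53*sqrt(2)*v^2 - 298*sqrt(2)*v - 15*v + 75*sqrt(2)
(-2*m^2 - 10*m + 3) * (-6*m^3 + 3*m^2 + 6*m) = 12*m^5 + 54*m^4 - 60*m^3 - 51*m^2 + 18*m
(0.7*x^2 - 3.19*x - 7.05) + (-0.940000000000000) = 0.7*x^2 - 3.19*x - 7.99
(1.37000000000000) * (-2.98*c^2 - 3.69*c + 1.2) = -4.0826*c^2 - 5.0553*c + 1.644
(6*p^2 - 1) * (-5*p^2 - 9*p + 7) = -30*p^4 - 54*p^3 + 47*p^2 + 9*p - 7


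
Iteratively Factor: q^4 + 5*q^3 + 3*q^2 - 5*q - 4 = (q - 1)*(q^3 + 6*q^2 + 9*q + 4) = (q - 1)*(q + 4)*(q^2 + 2*q + 1) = (q - 1)*(q + 1)*(q + 4)*(q + 1)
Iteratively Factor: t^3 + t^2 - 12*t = (t - 3)*(t^2 + 4*t) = t*(t - 3)*(t + 4)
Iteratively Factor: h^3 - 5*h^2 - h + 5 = (h + 1)*(h^2 - 6*h + 5) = (h - 1)*(h + 1)*(h - 5)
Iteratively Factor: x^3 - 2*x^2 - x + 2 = (x - 1)*(x^2 - x - 2) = (x - 1)*(x + 1)*(x - 2)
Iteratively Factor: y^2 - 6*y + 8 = (y - 2)*(y - 4)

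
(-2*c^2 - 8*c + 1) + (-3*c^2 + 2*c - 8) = -5*c^2 - 6*c - 7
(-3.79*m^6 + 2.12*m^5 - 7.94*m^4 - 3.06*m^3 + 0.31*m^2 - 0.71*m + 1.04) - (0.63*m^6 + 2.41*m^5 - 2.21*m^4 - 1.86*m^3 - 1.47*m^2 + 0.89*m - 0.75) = -4.42*m^6 - 0.29*m^5 - 5.73*m^4 - 1.2*m^3 + 1.78*m^2 - 1.6*m + 1.79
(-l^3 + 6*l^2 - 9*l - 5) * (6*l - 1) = -6*l^4 + 37*l^3 - 60*l^2 - 21*l + 5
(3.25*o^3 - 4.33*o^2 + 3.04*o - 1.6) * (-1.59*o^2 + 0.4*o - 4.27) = -5.1675*o^5 + 8.1847*o^4 - 20.4431*o^3 + 22.2491*o^2 - 13.6208*o + 6.832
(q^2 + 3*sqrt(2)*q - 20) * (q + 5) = q^3 + 3*sqrt(2)*q^2 + 5*q^2 - 20*q + 15*sqrt(2)*q - 100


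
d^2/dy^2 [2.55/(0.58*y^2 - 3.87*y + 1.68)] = (-1.71564*y^2 + 11.44746*y + 2.55*(1.16*y - 3.87)*(2.32*y - 7.74) - 4.96944)/(0.58*y^2 - 3.87*y + 1.68)^3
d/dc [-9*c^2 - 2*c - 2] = -18*c - 2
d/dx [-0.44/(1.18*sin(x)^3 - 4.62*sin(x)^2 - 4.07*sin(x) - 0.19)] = (1.5576*sin(x)^2 - 4.0656*sin(x) - 1.7908)*cos(x)/(-1.18*sin(x)^3 + 4.62*sin(x)^2 + 4.07*sin(x) + 0.19)^2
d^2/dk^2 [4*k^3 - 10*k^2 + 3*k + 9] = 24*k - 20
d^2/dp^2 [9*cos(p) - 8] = -9*cos(p)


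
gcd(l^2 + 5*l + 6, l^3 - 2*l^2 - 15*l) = l + 3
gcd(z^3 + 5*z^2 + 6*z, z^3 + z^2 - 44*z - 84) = z + 2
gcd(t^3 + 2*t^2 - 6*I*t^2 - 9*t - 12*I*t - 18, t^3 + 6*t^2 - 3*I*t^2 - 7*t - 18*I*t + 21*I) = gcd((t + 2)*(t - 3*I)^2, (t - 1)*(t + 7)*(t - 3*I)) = t - 3*I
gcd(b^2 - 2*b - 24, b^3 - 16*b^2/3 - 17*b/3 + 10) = b - 6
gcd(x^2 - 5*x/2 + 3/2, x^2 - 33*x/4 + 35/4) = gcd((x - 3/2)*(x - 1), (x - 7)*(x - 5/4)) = 1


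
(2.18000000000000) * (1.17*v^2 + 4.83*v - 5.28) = 2.5506*v^2 + 10.5294*v - 11.5104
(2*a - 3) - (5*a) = -3*a - 3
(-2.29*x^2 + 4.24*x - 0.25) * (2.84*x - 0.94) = -6.5036*x^3 + 14.1942*x^2 - 4.6956*x + 0.235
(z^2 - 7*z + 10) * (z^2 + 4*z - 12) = z^4 - 3*z^3 - 30*z^2 + 124*z - 120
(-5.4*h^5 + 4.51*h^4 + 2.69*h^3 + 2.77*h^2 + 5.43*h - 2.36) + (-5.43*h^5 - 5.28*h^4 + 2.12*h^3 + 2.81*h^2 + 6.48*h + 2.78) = -10.83*h^5 - 0.77*h^4 + 4.81*h^3 + 5.58*h^2 + 11.91*h + 0.42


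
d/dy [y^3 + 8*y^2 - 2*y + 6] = 3*y^2 + 16*y - 2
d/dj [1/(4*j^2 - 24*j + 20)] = (3 - j)/(2*(j^2 - 6*j + 5)^2)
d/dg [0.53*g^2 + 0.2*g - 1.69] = 1.06*g + 0.2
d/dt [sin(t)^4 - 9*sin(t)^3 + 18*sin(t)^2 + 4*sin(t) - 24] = (4*sin(t)^3 - 27*sin(t)^2 + 36*sin(t) + 4)*cos(t)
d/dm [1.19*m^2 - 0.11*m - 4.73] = 2.38*m - 0.11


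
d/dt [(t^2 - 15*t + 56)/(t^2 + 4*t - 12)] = (19*t^2 - 136*t - 44)/(t^4 + 8*t^3 - 8*t^2 - 96*t + 144)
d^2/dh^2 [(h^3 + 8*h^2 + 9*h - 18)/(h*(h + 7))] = 4*(h^3 - 27*h^2 - 189*h - 441)/(h^3*(h^3 + 21*h^2 + 147*h + 343))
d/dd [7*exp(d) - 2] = 7*exp(d)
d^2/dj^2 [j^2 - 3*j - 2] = 2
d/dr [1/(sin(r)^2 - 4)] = -2*sin(r)*cos(r)/(sin(r)^2 - 4)^2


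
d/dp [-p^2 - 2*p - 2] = -2*p - 2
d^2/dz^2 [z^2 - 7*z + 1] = 2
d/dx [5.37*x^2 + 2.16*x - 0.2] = 10.74*x + 2.16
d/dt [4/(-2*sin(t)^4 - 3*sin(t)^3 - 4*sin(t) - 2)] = 4*(8*sin(t)^3 + 9*sin(t)^2 + 4)*cos(t)/(2*sin(t)^4 + 3*sin(t)^3 + 4*sin(t) + 2)^2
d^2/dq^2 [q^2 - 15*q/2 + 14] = 2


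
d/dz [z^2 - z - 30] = 2*z - 1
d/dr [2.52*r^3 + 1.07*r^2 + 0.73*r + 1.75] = 7.56*r^2 + 2.14*r + 0.73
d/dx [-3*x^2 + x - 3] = 1 - 6*x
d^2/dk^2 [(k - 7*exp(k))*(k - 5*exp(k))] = -12*k*exp(k) + 140*exp(2*k) - 24*exp(k) + 2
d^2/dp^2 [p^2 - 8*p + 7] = 2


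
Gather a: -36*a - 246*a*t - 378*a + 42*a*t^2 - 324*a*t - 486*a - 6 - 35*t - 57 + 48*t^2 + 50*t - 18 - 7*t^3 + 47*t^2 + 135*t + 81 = a*(42*t^2 - 570*t - 900) - 7*t^3 + 95*t^2 + 150*t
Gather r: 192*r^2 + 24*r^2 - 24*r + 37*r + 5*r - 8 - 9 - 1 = 216*r^2 + 18*r - 18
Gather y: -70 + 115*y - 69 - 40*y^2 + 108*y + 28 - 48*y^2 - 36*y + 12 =-88*y^2 + 187*y - 99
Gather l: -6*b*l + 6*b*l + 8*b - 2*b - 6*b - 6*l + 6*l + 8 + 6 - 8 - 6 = 0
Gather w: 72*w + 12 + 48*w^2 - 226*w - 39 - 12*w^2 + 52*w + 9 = 36*w^2 - 102*w - 18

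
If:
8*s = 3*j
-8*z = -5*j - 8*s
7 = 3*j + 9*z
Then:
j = 7/12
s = 7/32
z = 7/12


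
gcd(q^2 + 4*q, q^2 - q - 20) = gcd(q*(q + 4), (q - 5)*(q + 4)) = q + 4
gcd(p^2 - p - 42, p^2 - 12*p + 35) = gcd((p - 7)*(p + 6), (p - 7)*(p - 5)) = p - 7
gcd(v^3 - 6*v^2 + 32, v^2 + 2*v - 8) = 1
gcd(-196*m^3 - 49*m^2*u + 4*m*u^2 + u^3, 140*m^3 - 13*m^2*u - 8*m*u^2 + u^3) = -28*m^2 - 3*m*u + u^2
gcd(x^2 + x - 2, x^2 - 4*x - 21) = 1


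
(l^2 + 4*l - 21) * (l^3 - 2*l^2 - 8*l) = l^5 + 2*l^4 - 37*l^3 + 10*l^2 + 168*l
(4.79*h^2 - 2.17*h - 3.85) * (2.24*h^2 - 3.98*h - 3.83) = 10.7296*h^4 - 23.925*h^3 - 18.3331*h^2 + 23.6341*h + 14.7455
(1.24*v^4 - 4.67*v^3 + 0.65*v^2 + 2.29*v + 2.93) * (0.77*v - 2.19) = 0.9548*v^5 - 6.3115*v^4 + 10.7278*v^3 + 0.3398*v^2 - 2.759*v - 6.4167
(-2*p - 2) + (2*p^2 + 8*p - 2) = 2*p^2 + 6*p - 4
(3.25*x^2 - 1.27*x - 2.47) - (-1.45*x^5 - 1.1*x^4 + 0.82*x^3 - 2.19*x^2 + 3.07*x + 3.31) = 1.45*x^5 + 1.1*x^4 - 0.82*x^3 + 5.44*x^2 - 4.34*x - 5.78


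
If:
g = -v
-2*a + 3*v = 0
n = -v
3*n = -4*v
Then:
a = 0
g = 0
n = 0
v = 0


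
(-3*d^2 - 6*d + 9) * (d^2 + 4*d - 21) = -3*d^4 - 18*d^3 + 48*d^2 + 162*d - 189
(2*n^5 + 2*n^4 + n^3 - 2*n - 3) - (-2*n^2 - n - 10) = 2*n^5 + 2*n^4 + n^3 + 2*n^2 - n + 7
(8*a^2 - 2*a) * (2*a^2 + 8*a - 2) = 16*a^4 + 60*a^3 - 32*a^2 + 4*a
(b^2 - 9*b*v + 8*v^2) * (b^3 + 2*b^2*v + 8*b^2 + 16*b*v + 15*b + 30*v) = b^5 - 7*b^4*v + 8*b^4 - 10*b^3*v^2 - 56*b^3*v + 15*b^3 + 16*b^2*v^3 - 80*b^2*v^2 - 105*b^2*v + 128*b*v^3 - 150*b*v^2 + 240*v^3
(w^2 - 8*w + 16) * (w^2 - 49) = w^4 - 8*w^3 - 33*w^2 + 392*w - 784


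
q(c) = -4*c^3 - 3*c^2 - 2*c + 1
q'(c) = -12*c^2 - 6*c - 2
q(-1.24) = 6.49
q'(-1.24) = -13.01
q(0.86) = -5.48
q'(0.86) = -16.04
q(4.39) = -404.01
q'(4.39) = -259.61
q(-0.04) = 1.08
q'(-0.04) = -1.78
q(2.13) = -55.53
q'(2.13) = -69.22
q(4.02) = -315.38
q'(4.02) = -220.04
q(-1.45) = 9.79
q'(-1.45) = -18.53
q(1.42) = -19.34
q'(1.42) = -34.72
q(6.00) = -983.00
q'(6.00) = -470.00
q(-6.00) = 769.00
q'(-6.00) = -398.00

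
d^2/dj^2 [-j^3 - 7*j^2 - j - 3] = -6*j - 14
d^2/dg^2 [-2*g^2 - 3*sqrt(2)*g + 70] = -4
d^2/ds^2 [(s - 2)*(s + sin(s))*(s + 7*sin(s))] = -8*s^2*sin(s) + 16*s*sin(s) + 32*s*cos(s) + 14*s*cos(2*s) + 6*s + 16*sin(s) + 14*sin(2*s) - 32*cos(s) - 28*cos(2*s) - 4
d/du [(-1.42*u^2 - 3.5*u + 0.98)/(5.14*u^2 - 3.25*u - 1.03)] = (22.605*u^2 - 7.1492*u + 6.79)/(26.4196*u^4 - 33.41*u^3 - 0.0259*u^2 + 6.695*u + 1.0609)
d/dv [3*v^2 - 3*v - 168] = 6*v - 3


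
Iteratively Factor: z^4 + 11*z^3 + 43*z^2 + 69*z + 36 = (z + 1)*(z^3 + 10*z^2 + 33*z + 36) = (z + 1)*(z + 4)*(z^2 + 6*z + 9) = (z + 1)*(z + 3)*(z + 4)*(z + 3)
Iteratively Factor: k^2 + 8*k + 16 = (k + 4)*(k + 4)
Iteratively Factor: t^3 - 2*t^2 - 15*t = (t)*(t^2 - 2*t - 15) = t*(t - 5)*(t + 3)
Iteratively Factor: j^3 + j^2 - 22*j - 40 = (j + 2)*(j^2 - j - 20) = (j - 5)*(j + 2)*(j + 4)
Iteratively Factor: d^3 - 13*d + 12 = (d + 4)*(d^2 - 4*d + 3) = (d - 1)*(d + 4)*(d - 3)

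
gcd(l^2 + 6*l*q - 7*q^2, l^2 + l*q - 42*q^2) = l + 7*q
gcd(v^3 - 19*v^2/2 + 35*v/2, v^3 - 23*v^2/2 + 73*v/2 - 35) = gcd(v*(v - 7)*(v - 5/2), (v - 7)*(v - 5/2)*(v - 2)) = v^2 - 19*v/2 + 35/2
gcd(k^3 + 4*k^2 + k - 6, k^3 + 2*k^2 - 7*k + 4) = k - 1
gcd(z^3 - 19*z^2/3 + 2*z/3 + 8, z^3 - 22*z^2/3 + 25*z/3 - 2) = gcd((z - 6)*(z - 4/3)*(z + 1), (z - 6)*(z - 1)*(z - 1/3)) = z - 6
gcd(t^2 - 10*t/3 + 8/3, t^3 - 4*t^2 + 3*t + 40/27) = 1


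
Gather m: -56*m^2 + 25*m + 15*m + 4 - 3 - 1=-56*m^2 + 40*m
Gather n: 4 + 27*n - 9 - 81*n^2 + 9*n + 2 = -81*n^2 + 36*n - 3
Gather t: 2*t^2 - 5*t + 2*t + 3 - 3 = 2*t^2 - 3*t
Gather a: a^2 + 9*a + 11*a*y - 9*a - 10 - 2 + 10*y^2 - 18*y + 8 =a^2 + 11*a*y + 10*y^2 - 18*y - 4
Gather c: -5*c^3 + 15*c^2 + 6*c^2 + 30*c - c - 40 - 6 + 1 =-5*c^3 + 21*c^2 + 29*c - 45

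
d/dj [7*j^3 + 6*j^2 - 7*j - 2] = 21*j^2 + 12*j - 7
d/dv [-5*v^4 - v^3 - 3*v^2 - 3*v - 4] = -20*v^3 - 3*v^2 - 6*v - 3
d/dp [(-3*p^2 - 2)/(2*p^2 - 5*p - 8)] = (15*p^2 + 56*p - 10)/(4*p^4 - 20*p^3 - 7*p^2 + 80*p + 64)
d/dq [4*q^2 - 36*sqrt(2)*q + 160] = 8*q - 36*sqrt(2)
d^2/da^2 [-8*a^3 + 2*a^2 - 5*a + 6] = 4 - 48*a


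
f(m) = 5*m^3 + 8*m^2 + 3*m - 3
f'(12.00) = 2355.00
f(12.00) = 9825.00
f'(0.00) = 3.00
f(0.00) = -3.00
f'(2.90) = 175.55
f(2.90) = 194.92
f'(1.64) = 69.58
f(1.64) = 45.49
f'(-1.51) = 13.04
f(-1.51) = -6.50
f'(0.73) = 22.67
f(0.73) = 5.40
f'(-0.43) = -1.11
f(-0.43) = -3.21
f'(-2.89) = 82.04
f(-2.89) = -65.54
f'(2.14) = 105.93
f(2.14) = 89.06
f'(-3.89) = 167.74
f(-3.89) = -187.93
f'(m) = 15*m^2 + 16*m + 3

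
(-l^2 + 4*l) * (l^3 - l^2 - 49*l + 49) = -l^5 + 5*l^4 + 45*l^3 - 245*l^2 + 196*l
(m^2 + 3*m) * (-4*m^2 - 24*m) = -4*m^4 - 36*m^3 - 72*m^2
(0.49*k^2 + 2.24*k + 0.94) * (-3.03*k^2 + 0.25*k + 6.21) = -1.4847*k^4 - 6.6647*k^3 + 0.7547*k^2 + 14.1454*k + 5.8374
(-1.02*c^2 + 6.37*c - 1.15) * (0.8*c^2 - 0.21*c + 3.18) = -0.816*c^4 + 5.3102*c^3 - 5.5013*c^2 + 20.4981*c - 3.657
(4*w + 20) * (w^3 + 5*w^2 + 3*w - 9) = 4*w^4 + 40*w^3 + 112*w^2 + 24*w - 180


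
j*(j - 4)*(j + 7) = j^3 + 3*j^2 - 28*j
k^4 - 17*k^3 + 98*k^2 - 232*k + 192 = (k - 8)*(k - 4)*(k - 3)*(k - 2)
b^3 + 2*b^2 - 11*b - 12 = (b - 3)*(b + 1)*(b + 4)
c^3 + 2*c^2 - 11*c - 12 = (c - 3)*(c + 1)*(c + 4)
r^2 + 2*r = r*(r + 2)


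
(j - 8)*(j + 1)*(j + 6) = j^3 - j^2 - 50*j - 48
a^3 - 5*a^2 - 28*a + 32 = (a - 8)*(a - 1)*(a + 4)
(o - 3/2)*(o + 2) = o^2 + o/2 - 3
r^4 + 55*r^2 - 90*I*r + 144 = (r - 6*I)*(r - 3*I)*(r + I)*(r + 8*I)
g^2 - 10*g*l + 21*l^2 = (g - 7*l)*(g - 3*l)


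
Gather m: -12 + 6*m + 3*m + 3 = 9*m - 9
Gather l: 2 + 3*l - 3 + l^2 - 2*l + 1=l^2 + l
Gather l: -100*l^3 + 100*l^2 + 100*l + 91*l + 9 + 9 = -100*l^3 + 100*l^2 + 191*l + 18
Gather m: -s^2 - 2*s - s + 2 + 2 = -s^2 - 3*s + 4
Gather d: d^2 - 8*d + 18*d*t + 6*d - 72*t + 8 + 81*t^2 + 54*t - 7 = d^2 + d*(18*t - 2) + 81*t^2 - 18*t + 1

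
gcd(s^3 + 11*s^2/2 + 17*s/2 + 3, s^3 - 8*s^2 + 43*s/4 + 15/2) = s + 1/2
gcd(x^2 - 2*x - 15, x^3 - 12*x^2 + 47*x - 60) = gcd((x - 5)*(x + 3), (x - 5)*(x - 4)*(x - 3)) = x - 5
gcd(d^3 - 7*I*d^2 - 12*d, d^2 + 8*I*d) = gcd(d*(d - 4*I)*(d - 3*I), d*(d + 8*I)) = d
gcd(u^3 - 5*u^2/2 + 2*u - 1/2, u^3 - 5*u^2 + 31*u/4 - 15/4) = u - 1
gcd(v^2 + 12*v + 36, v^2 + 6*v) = v + 6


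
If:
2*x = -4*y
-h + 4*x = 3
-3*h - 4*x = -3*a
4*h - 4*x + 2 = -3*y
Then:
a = 131/63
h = 17/21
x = 20/21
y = -10/21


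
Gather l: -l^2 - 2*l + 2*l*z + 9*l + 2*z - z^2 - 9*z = -l^2 + l*(2*z + 7) - z^2 - 7*z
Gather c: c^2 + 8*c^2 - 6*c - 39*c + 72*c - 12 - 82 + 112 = 9*c^2 + 27*c + 18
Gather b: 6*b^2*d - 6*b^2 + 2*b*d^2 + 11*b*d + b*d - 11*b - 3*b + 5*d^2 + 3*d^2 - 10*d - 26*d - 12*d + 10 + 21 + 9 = b^2*(6*d - 6) + b*(2*d^2 + 12*d - 14) + 8*d^2 - 48*d + 40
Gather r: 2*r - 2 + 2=2*r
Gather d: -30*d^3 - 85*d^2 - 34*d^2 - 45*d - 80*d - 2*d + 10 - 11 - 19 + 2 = -30*d^3 - 119*d^2 - 127*d - 18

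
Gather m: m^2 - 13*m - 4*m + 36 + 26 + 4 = m^2 - 17*m + 66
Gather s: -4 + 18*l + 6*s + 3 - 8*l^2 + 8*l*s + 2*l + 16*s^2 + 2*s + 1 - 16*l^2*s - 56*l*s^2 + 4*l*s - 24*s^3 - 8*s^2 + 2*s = -8*l^2 + 20*l - 24*s^3 + s^2*(8 - 56*l) + s*(-16*l^2 + 12*l + 10)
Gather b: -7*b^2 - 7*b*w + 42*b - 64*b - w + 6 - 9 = -7*b^2 + b*(-7*w - 22) - w - 3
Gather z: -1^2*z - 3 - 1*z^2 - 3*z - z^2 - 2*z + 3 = -2*z^2 - 6*z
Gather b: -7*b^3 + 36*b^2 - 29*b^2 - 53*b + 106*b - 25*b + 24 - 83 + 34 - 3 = -7*b^3 + 7*b^2 + 28*b - 28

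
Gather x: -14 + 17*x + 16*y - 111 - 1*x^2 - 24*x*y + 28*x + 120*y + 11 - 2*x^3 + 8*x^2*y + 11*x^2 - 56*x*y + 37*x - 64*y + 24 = -2*x^3 + x^2*(8*y + 10) + x*(82 - 80*y) + 72*y - 90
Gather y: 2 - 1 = 1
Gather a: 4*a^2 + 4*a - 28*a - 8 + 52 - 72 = 4*a^2 - 24*a - 28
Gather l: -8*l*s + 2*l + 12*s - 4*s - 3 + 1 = l*(2 - 8*s) + 8*s - 2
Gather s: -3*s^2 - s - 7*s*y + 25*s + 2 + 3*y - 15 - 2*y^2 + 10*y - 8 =-3*s^2 + s*(24 - 7*y) - 2*y^2 + 13*y - 21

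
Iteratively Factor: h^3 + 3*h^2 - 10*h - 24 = (h + 2)*(h^2 + h - 12) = (h - 3)*(h + 2)*(h + 4)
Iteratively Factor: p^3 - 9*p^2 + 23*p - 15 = (p - 5)*(p^2 - 4*p + 3) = (p - 5)*(p - 1)*(p - 3)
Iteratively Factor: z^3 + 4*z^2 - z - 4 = (z + 1)*(z^2 + 3*z - 4) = (z - 1)*(z + 1)*(z + 4)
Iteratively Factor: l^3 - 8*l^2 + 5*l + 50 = (l - 5)*(l^2 - 3*l - 10) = (l - 5)*(l + 2)*(l - 5)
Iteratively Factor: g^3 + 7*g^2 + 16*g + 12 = (g + 2)*(g^2 + 5*g + 6) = (g + 2)^2*(g + 3)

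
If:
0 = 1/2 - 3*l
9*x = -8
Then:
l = 1/6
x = -8/9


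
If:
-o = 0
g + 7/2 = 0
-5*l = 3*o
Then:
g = -7/2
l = 0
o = 0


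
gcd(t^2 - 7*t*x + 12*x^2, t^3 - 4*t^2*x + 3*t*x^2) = -t + 3*x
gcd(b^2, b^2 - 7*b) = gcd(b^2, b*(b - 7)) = b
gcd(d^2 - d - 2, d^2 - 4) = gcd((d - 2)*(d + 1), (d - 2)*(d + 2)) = d - 2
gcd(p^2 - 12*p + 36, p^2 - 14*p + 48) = p - 6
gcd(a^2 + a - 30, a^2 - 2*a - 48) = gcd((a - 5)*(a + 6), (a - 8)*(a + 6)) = a + 6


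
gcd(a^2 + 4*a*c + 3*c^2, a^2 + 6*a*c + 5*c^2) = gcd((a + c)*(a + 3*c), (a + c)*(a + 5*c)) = a + c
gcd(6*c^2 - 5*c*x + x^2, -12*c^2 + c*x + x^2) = -3*c + x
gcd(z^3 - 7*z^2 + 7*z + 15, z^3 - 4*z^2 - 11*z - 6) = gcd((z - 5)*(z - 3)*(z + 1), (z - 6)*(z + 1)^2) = z + 1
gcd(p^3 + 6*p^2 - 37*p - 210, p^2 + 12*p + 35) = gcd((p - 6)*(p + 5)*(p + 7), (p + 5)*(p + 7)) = p^2 + 12*p + 35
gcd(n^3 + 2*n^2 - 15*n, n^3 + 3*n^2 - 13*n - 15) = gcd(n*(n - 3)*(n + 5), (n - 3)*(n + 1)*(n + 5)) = n^2 + 2*n - 15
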